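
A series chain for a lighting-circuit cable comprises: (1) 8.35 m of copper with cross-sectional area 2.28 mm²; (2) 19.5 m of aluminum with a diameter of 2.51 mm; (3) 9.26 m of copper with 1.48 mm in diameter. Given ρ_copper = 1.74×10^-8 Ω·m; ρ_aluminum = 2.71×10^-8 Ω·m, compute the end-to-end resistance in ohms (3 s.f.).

0.264 Ω

Seg 1: A = 2.28 mm² = 2.280e-06 m²
R_1 = (1.74×10^-8)(8.35)/(2.280e-06) = 0.06372 Ω
Seg 2: A = π(d/2)² = π(1.2550e-03 m)² = 4.948e-06 m²
R_2 = (2.71×10^-8)(19.5)/(4.948e-06) = 0.1068 Ω
Seg 3: A = π(d/2)² = π(7.4000e-04 m)² = 1.720e-06 m²
R_3 = (1.74×10^-8)(9.26)/(1.720e-06) = 0.09366 Ω
R_total = R_1 + R_2 + R_3 = 0.264 Ω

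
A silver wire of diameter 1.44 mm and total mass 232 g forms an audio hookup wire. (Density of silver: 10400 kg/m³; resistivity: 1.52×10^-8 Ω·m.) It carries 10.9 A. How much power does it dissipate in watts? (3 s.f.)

A = π(d/2)² = π(7.2000e-04 m)² = 1.6286e-06 m²
L = m/(density·A) = 0.232/(10400×1.6286e-06) = 13.7 m
R = ρL/A = (1.52×10^-8)(13.7)/(1.6286e-06) = 0.1278 Ω
P = I²R = (10.9)² × 0.1278 = 15.2 W

15.2 W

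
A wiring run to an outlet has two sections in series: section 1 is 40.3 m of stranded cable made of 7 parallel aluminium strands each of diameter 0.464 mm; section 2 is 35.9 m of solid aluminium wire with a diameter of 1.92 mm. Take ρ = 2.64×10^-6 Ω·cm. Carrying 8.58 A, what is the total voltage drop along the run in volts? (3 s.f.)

ρ = 2.64×10^-6 Ω·cm = 2.64×10^-8 Ω·m
Section 1: A_strand = π(2.3200e-04)² = 1.691e-07 m²; R₁ = ρL/(N·A_s) = (2.64×10^-8)(40.3)/(7×1.691e-07) = 0.8988 Ω
Section 2: A = π(d/2)² = π(9.6000e-04 m)² = 2.895e-06 m²
R₂ = (2.64×10^-8)(35.9)/(2.895e-06) = 0.3273 Ω
R = R₁ + R₂ = 1.226 Ω
V = IR = 8.58 × 1.226 = 10.5 V

10.5 V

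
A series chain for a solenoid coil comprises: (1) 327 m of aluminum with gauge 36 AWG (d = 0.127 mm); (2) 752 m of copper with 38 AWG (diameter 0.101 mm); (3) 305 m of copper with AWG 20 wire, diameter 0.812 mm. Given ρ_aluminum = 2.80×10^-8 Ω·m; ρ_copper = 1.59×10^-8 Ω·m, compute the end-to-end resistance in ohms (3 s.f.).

Seg 1: A = π(0.127/2 mm)² = π(6.3500e-05 m)² = 1.267e-08 m²
R_1 = (2.80×10^-8)(327)/(1.267e-08) = 722.8 Ω
Seg 2: A = π(0.101/2 mm)² = π(5.0500e-05 m)² = 8.012e-09 m²
R_2 = (1.59×10^-8)(752)/(8.012e-09) = 1492 Ω
Seg 3: A = π(0.812/2 mm)² = π(4.0600e-04 m)² = 5.178e-07 m²
R_3 = (1.59×10^-8)(305)/(5.178e-07) = 9.365 Ω
R_total = R_1 + R_2 + R_3 = 2220 Ω

2220 Ω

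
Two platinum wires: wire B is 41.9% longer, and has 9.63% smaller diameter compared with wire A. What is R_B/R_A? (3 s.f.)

1.74

R ∝ L/d², so R_B/R_A = (1 + 41.9/100) × (1 − 9.63/100)⁻²
= 1.419 × 1.224 = 1.74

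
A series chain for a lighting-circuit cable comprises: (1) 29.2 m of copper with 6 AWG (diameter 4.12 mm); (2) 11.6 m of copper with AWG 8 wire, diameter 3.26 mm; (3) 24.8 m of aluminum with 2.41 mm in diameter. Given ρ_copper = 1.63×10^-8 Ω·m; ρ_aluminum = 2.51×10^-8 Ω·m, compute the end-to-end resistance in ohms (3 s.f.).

0.195 Ω

Seg 1: A = π(4.12/2 mm)² = π(2.0600e-03 m)² = 1.333e-05 m²
R_1 = (1.63×10^-8)(29.2)/(1.333e-05) = 0.0357 Ω
Seg 2: A = π(3.26/2 mm)² = π(1.6300e-03 m)² = 8.347e-06 m²
R_2 = (1.63×10^-8)(11.6)/(8.347e-06) = 0.02265 Ω
Seg 3: A = π(d/2)² = π(1.2050e-03 m)² = 4.562e-06 m²
R_3 = (2.51×10^-8)(24.8)/(4.562e-06) = 0.1365 Ω
R_total = R_1 + R_2 + R_3 = 0.195 Ω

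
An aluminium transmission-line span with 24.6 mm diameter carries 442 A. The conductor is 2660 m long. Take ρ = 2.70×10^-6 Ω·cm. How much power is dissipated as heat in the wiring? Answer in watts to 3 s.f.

29500 W

ρ = 2.70×10^-6 Ω·cm = 2.70×10^-8 Ω·m
A = π(d/2)² = π(1.2300e-02 m)² = 4.753e-04 m²
R = ρL/A = (2.70×10^-8)(2660)/(4.753e-04) = 0.1511 Ω
P = I²R = (442)² × 0.1511 = 29500 W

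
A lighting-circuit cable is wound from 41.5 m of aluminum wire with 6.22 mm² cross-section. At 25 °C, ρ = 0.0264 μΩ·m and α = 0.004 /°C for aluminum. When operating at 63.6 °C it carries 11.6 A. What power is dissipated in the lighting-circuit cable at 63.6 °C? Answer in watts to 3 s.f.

ρ = 0.0264 μΩ·m = 2.64×10^-8 Ω·m
A = 6.22 mm² = 6.220e-06 m²
R₍25₎ = ρL/A = (2.64×10^-8)(41.5)/(6.220e-06) = 0.1761 Ω
R₍63.6₎ = R₍25₎(1 + αΔT) = 0.1761 × (1 + 0.004×38.6) = 0.2033 Ω
P = I²R = (11.6)² × 0.2033 = 27.4 W

27.4 W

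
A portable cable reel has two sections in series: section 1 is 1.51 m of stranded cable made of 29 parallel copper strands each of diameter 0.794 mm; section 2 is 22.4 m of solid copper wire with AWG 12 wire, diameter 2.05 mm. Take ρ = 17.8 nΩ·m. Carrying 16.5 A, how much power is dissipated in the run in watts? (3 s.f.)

33.4 W

ρ = 17.8 nΩ·m = 1.78×10^-8 Ω·m
Section 1: A_strand = π(3.9700e-04)² = 4.951e-07 m²; R₁ = ρL/(N·A_s) = (1.78×10^-8)(1.51)/(29×4.951e-07) = 0.001872 Ω
Section 2: A = π(2.05/2 mm)² = π(1.0250e-03 m)² = 3.301e-06 m²
R₂ = (1.78×10^-8)(22.4)/(3.301e-06) = 0.1208 Ω
R = R₁ + R₂ = 0.1227 Ω
P = I²R = (16.5)² × 0.1227 = 33.4 W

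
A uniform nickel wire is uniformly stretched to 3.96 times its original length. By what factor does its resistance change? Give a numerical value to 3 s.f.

Volume constant ⇒ A' = A/k with k = 3.96. R' = ρ(kL)/(A/k) = k²R.
Factor = 15.7

15.7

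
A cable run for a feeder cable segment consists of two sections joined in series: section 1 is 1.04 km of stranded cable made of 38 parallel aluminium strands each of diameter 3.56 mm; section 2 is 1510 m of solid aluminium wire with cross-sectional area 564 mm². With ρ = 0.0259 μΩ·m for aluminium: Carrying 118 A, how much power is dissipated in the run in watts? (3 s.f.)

ρ = 0.0259 μΩ·m = 2.59×10^-8 Ω·m
Section 1: A_strand = π(1.7800e-03)² = 9.954e-06 m²; R₁ = ρL/(N·A_s) = (2.59×10^-8)(1040)/(38×9.954e-06) = 0.07121 Ω
Section 2: A = 564 mm² = 5.640e-04 m²
R₂ = (2.59×10^-8)(1510)/(5.640e-04) = 0.06934 Ω
R = R₁ + R₂ = 0.1406 Ω
P = I²R = (118)² × 0.1406 = 1960 W

1960 W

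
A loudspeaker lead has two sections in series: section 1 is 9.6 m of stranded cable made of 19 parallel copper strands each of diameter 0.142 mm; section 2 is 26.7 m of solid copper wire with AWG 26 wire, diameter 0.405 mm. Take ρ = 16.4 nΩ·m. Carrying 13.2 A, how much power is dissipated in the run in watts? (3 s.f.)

ρ = 16.4 nΩ·m = 1.64×10^-8 Ω·m
Section 1: A_strand = π(7.1000e-05)² = 1.584e-08 m²; R₁ = ρL/(N·A_s) = (1.64×10^-8)(9.6)/(19×1.584e-08) = 0.5232 Ω
Section 2: A = π(0.405/2 mm)² = π(2.0250e-04 m)² = 1.288e-07 m²
R₂ = (1.64×10^-8)(26.7)/(1.288e-07) = 3.399 Ω
R = R₁ + R₂ = 3.922 Ω
P = I²R = (13.2)² × 3.922 = 683 W

683 W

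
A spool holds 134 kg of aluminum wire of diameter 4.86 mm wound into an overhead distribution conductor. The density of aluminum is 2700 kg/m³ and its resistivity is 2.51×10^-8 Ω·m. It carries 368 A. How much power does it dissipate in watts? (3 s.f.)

4.90×10^5 W

A = π(d/2)² = π(2.4300e-03 m)² = 1.8551e-05 m²
L = m/(density·A) = 134/(2700×1.8551e-05) = 2675 m
R = ρL/A = (2.51×10^-8)(2675)/(1.8551e-05) = 3.62 Ω
P = I²R = (368)² × 3.62 = 4.90×10^5 W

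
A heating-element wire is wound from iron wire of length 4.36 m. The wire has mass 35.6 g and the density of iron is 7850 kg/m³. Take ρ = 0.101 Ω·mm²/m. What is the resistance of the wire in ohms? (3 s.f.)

ρ = 0.101 Ω·mm²/m = 1.01×10^-7 Ω·m
A = m/(density·L) = 0.0356/(7850×4.36) = 1.0401e-06 m²
R = ρL/A = (1.01×10^-7)(4.36)/(1.0401e-06) = 0.423 Ω

0.423 Ω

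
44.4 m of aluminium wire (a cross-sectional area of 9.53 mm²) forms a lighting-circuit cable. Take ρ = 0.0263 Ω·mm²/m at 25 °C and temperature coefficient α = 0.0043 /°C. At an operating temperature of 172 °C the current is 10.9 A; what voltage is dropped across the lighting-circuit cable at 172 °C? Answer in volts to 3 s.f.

2.18 V

ρ = 0.0263 Ω·mm²/m = 2.63×10^-8 Ω·m
A = 9.53 mm² = 9.530e-06 m²
R₍25₎ = ρL/A = (2.63×10^-8)(44.4)/(9.530e-06) = 0.1225 Ω
R₍172₎ = R₍25₎(1 + αΔT) = 0.1225 × (1 + 0.0043×147) = 0.2 Ω
V = IR = 10.9 × 0.2 = 2.18 V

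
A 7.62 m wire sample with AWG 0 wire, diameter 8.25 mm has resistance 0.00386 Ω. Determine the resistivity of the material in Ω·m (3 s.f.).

A = π(8.25/2 mm)² = π(4.1250e-03 m)² = 5.346e-05 m²
ρ = RA/L = (0.00386)(5.346e-05)/(7.62) = 2.71×10^-8 Ω·m

2.71×10^-8 Ω·m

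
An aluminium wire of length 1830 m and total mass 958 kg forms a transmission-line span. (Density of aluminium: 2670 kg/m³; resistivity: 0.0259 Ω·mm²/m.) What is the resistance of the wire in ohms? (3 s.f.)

ρ = 0.0259 Ω·mm²/m = 2.59×10^-8 Ω·m
A = m/(density·L) = 958/(2670×1830) = 1.9607e-04 m²
R = ρL/A = (2.59×10^-8)(1830)/(1.9607e-04) = 0.242 Ω

0.242 Ω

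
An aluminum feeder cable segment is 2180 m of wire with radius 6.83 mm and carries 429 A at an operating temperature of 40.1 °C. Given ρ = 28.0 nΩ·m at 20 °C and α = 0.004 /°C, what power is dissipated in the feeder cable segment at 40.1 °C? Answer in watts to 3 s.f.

ρ = 28.0 nΩ·m = 2.80×10^-8 Ω·m
A = πr² = π(6.8300e-03 m)² = 1.466e-04 m²
R₍20₎ = ρL/A = (2.80×10^-8)(2180)/(1.466e-04) = 0.4165 Ω
R₍40.1₎ = R₍20₎(1 + αΔT) = 0.4165 × (1 + 0.004×20.1) = 0.45 Ω
P = I²R = (429)² × 0.45 = 82800 W

82800 W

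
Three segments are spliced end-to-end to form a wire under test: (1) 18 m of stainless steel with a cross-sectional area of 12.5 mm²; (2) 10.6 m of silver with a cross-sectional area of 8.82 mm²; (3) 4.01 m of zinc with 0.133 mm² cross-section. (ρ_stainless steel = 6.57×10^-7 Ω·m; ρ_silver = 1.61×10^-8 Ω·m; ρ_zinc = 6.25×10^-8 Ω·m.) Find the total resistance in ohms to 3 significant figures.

Seg 1: A = 12.5 mm² = 1.250e-05 m²
R_1 = (6.57×10^-7)(18)/(1.250e-05) = 0.9461 Ω
Seg 2: A = 8.82 mm² = 8.820e-06 m²
R_2 = (1.61×10^-8)(10.6)/(8.820e-06) = 0.01935 Ω
Seg 3: A = 0.133 mm² = 1.330e-07 m²
R_3 = (6.25×10^-8)(4.01)/(1.330e-07) = 1.884 Ω
R_total = R_1 + R_2 + R_3 = 2.85 Ω

2.85 Ω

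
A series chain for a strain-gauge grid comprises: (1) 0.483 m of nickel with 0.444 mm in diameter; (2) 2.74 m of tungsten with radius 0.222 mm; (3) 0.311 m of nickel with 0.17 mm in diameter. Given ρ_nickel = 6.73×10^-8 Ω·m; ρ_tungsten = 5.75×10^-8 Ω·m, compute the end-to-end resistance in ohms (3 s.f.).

Seg 1: A = π(d/2)² = π(2.2200e-04 m)² = 1.548e-07 m²
R_1 = (6.73×10^-8)(0.483)/(1.548e-07) = 0.2099 Ω
Seg 2: A = πr² = π(2.2200e-04 m)² = 1.548e-07 m²
R_2 = (5.75×10^-8)(2.74)/(1.548e-07) = 1.018 Ω
Seg 3: A = π(d/2)² = π(8.5000e-05 m)² = 2.270e-08 m²
R_3 = (6.73×10^-8)(0.311)/(2.270e-08) = 0.9221 Ω
R_total = R_1 + R_2 + R_3 = 2.15 Ω

2.15 Ω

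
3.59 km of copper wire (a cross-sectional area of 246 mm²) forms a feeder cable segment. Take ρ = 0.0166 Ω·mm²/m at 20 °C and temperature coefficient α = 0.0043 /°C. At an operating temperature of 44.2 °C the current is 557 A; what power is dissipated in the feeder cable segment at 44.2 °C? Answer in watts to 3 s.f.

83000 W

ρ = 0.0166 Ω·mm²/m = 1.66×10^-8 Ω·m
A = 246 mm² = 2.460e-04 m²
R₍20₎ = ρL/A = (1.66×10^-8)(3590)/(2.460e-04) = 0.2423 Ω
R₍44.2₎ = R₍20₎(1 + αΔT) = 0.2423 × (1 + 0.0043×24.2) = 0.2675 Ω
P = I²R = (557)² × 0.2675 = 83000 W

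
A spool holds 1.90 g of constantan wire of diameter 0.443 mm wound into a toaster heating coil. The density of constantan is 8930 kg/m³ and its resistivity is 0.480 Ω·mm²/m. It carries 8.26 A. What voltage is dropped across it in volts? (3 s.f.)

35.5 V

ρ = 0.480 Ω·mm²/m = 4.80×10^-7 Ω·m
A = π(d/2)² = π(2.2150e-04 m)² = 1.5413e-07 m²
L = m/(density·A) = 0.0019/(8930×1.5413e-07) = 1.38 m
R = ρL/A = (4.80×10^-7)(1.38)/(1.5413e-07) = 4.299 Ω
V = IR = 8.26 × 4.299 = 35.5 V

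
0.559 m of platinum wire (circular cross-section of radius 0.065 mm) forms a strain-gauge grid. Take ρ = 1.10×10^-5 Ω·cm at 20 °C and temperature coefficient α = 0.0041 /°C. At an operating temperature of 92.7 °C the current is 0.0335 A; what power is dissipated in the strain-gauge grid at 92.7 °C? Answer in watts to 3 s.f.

ρ = 1.10×10^-5 Ω·cm = 1.10×10^-7 Ω·m
A = πr² = π(6.5000e-05 m)² = 1.327e-08 m²
R₍20₎ = ρL/A = (1.10×10^-7)(0.559)/(1.327e-08) = 4.633 Ω
R₍92.7₎ = R₍20₎(1 + αΔT) = 4.633 × (1 + 0.0041×72.7) = 6.013 Ω
P = I²R = (0.0335)² × 6.013 = 0.00675 W

0.00675 W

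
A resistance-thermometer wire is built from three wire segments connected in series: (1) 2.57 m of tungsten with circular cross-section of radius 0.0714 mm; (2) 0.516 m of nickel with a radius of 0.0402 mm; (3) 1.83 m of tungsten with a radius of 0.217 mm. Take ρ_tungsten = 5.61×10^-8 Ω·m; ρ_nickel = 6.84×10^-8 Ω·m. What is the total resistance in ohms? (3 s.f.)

Seg 1: A = πr² = π(7.1400e-05 m)² = 1.602e-08 m²
R_1 = (5.61×10^-8)(2.57)/(1.602e-08) = 9.002 Ω
Seg 2: A = πr² = π(4.0200e-05 m)² = 5.077e-09 m²
R_2 = (6.84×10^-8)(0.516)/(5.077e-09) = 6.952 Ω
Seg 3: A = πr² = π(2.1700e-04 m)² = 1.479e-07 m²
R_3 = (5.61×10^-8)(1.83)/(1.479e-07) = 0.694 Ω
R_total = R_1 + R_2 + R_3 = 16.6 Ω

16.6 Ω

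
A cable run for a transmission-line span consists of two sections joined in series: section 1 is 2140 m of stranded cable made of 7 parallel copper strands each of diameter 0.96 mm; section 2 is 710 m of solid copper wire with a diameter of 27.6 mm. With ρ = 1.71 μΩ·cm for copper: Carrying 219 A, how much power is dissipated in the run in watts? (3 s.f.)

3.47×10^5 W

ρ = 1.71 μΩ·cm = 1.71×10^-8 Ω·m
Section 1: A_strand = π(4.8000e-04)² = 7.238e-07 m²; R₁ = ρL/(N·A_s) = (1.71×10^-8)(2140)/(7×7.238e-07) = 7.222 Ω
Section 2: A = π(d/2)² = π(1.3800e-02 m)² = 5.983e-04 m²
R₂ = (1.71×10^-8)(710)/(5.983e-04) = 0.02029 Ω
R = R₁ + R₂ = 7.243 Ω
P = I²R = (219)² × 7.243 = 3.47×10^5 W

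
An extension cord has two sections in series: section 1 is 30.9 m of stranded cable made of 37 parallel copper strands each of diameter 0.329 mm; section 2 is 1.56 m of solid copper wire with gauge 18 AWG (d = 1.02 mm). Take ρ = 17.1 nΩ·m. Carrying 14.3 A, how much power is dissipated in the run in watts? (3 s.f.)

ρ = 17.1 nΩ·m = 1.71×10^-8 Ω·m
Section 1: A_strand = π(1.6450e-04)² = 8.501e-08 m²; R₁ = ρL/(N·A_s) = (1.71×10^-8)(30.9)/(37×8.501e-08) = 0.168 Ω
Section 2: A = π(1.02/2 mm)² = π(5.1000e-04 m)² = 8.171e-07 m²
R₂ = (1.71×10^-8)(1.56)/(8.171e-07) = 0.03265 Ω
R = R₁ + R₂ = 0.2006 Ω
P = I²R = (14.3)² × 0.2006 = 41.0 W

41.0 W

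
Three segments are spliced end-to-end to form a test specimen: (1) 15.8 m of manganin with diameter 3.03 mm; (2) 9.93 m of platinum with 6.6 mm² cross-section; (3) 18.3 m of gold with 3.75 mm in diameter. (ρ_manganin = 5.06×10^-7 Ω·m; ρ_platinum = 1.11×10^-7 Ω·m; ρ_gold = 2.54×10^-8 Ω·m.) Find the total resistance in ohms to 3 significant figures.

1.32 Ω

Seg 1: A = π(d/2)² = π(1.5150e-03 m)² = 7.211e-06 m²
R_1 = (5.06×10^-7)(15.8)/(7.211e-06) = 1.109 Ω
Seg 2: A = 6.6 mm² = 6.600e-06 m²
R_2 = (1.11×10^-7)(9.93)/(6.600e-06) = 0.167 Ω
Seg 3: A = π(d/2)² = π(1.8750e-03 m)² = 1.104e-05 m²
R_3 = (2.54×10^-8)(18.3)/(1.104e-05) = 0.04209 Ω
R_total = R_1 + R_2 + R_3 = 1.32 Ω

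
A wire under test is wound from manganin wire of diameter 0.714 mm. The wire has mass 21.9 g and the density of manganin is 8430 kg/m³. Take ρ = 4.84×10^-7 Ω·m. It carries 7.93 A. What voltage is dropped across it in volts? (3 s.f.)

A = π(d/2)² = π(3.5700e-04 m)² = 4.0039e-07 m²
L = m/(density·A) = 0.0219/(8430×4.0039e-07) = 6.488 m
R = ρL/A = (4.84×10^-7)(6.488)/(4.0039e-07) = 7.843 Ω
V = IR = 7.93 × 7.843 = 62.2 V

62.2 V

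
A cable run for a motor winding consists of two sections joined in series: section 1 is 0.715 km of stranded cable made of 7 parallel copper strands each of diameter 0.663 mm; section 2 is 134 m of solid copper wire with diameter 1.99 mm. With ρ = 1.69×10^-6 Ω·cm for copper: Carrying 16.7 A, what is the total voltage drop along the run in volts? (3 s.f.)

ρ = 1.69×10^-6 Ω·cm = 1.69×10^-8 Ω·m
Section 1: A_strand = π(3.3150e-04)² = 3.452e-07 m²; R₁ = ρL/(N·A_s) = (1.69×10^-8)(715)/(7×3.452e-07) = 5 Ω
Section 2: A = π(d/2)² = π(9.9500e-04 m)² = 3.110e-06 m²
R₂ = (1.69×10^-8)(134)/(3.110e-06) = 0.7281 Ω
R = R₁ + R₂ = 5.728 Ω
V = IR = 16.7 × 5.728 = 95.7 V

95.7 V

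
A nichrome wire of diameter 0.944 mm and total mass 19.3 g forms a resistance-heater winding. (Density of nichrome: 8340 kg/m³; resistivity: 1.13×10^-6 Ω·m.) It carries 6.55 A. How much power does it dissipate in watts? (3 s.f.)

229 W

A = π(d/2)² = π(4.7200e-04 m)² = 6.9990e-07 m²
L = m/(density·A) = 0.0193/(8340×6.9990e-07) = 3.306 m
R = ρL/A = (1.13×10^-6)(3.306)/(6.9990e-07) = 5.338 Ω
P = I²R = (6.55)² × 5.338 = 229 W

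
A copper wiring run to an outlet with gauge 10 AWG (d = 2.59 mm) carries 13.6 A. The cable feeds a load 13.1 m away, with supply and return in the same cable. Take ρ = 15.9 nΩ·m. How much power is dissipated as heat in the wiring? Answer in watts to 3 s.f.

ρ = 15.9 nΩ·m = 1.59×10^-8 Ω·m
A = π(2.59/2 mm)² = π(1.2950e-03 m)² = 5.269e-06 m²
Total conductor length (both ways) L = 2 × 13.1 = 26.2 m
R = ρL/A = (1.59×10^-8)(26.2)/(5.269e-06) = 0.07907 Ω
P = I²R = (13.6)² × 0.07907 = 14.6 W

14.6 W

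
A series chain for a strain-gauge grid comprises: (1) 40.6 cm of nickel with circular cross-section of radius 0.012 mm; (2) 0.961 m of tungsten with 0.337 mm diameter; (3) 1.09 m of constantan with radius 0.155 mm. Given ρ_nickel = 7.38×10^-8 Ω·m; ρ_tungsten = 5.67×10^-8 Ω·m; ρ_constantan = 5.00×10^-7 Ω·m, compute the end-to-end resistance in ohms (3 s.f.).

Seg 1: A = πr² = π(1.2000e-05 m)² = 4.524e-10 m²
R_1 = (7.38×10^-8)(0.406)/(4.524e-10) = 66.23 Ω
Seg 2: A = π(d/2)² = π(1.6850e-04 m)² = 8.920e-08 m²
R_2 = (5.67×10^-8)(0.961)/(8.920e-08) = 0.6109 Ω
Seg 3: A = πr² = π(1.5500e-04 m)² = 7.548e-08 m²
R_3 = (5.00×10^-7)(1.09)/(7.548e-08) = 7.221 Ω
R_total = R_1 + R_2 + R_3 = 74.1 Ω

74.1 Ω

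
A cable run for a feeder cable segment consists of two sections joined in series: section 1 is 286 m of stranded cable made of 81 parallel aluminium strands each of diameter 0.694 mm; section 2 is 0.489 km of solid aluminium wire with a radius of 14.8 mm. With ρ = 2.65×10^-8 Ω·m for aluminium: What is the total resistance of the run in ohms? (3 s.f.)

Section 1: A_strand = π(3.4700e-04)² = 3.783e-07 m²; R₁ = ρL/(N·A_s) = (2.65×10^-8)(286)/(81×3.783e-07) = 0.2474 Ω
Section 2: A = πr² = π(1.4800e-02 m)² = 6.881e-04 m²
R₂ = (2.65×10^-8)(489)/(6.881e-04) = 0.01883 Ω
R = R₁ + R₂ = 0.266 Ω

0.266 Ω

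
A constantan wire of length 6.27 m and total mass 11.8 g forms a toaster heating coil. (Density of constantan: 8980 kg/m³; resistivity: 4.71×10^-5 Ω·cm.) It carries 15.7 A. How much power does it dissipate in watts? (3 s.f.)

3470 W

ρ = 4.71×10^-5 Ω·cm = 4.71×10^-7 Ω·m
A = m/(density·L) = 0.0118/(8980×6.27) = 2.0957e-07 m²
R = ρL/A = (4.71×10^-7)(6.27)/(2.0957e-07) = 14.09 Ω
P = I²R = (15.7)² × 14.09 = 3470 W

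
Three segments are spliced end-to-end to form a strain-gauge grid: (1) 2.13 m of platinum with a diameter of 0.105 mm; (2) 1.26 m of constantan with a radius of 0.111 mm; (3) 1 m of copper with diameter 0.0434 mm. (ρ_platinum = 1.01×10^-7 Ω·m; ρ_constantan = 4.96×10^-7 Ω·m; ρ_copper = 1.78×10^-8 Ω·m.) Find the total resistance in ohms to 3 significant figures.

53.0 Ω

Seg 1: A = π(d/2)² = π(5.2500e-05 m)² = 8.659e-09 m²
R_1 = (1.01×10^-7)(2.13)/(8.659e-09) = 24.84 Ω
Seg 2: A = πr² = π(1.1100e-04 m)² = 3.871e-08 m²
R_2 = (4.96×10^-7)(1.26)/(3.871e-08) = 16.15 Ω
Seg 3: A = π(d/2)² = π(2.1700e-05 m)² = 1.479e-09 m²
R_3 = (1.78×10^-8)(1)/(1.479e-09) = 12.03 Ω
R_total = R_1 + R_2 + R_3 = 53.0 Ω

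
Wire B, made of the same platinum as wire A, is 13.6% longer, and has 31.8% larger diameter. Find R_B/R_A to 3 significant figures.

R ∝ L/d², so R_B/R_A = (1 + 13.6/100) × (1 + 31.8/100)⁻²
= 1.136 × 0.5757 = 0.654

0.654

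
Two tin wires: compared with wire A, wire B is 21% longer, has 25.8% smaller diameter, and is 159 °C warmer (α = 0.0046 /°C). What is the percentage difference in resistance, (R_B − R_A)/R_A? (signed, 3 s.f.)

281%

R ∝ ρL/d² with ρ ∝ (1+αΔT), so R_B/R_A = (1 + 21/100) × (1 − 25.8/100)⁻² × (1 + 0.0046×159)
= 1.21 × 1.816 × 1.731 = 3.805
(R_B − R_A)/R_A = 3.805 − 1 = 281%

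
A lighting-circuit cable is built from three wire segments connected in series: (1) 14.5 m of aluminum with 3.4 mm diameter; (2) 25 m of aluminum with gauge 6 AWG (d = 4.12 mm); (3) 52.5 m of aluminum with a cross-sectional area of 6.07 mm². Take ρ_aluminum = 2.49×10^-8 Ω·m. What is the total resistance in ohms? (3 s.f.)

Seg 1: A = π(d/2)² = π(1.7000e-03 m)² = 9.079e-06 m²
R_1 = (2.49×10^-8)(14.5)/(9.079e-06) = 0.03977 Ω
Seg 2: A = π(4.12/2 mm)² = π(2.0600e-03 m)² = 1.333e-05 m²
R_2 = (2.49×10^-8)(25)/(1.333e-05) = 0.04669 Ω
Seg 3: A = 6.07 mm² = 6.070e-06 m²
R_3 = (2.49×10^-8)(52.5)/(6.070e-06) = 0.2154 Ω
R_total = R_1 + R_2 + R_3 = 0.302 Ω

0.302 Ω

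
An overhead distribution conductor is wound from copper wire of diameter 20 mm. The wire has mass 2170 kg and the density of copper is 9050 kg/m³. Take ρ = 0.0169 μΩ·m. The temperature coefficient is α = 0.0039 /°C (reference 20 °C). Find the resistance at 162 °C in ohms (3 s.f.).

ρ = 0.0169 μΩ·m = 1.69×10^-8 Ω·m
A = π(d/2)² = π(1.0000e-02 m)² = 3.1416e-04 m²
L = m/(density·A) = 2170/(9050×3.1416e-04) = 763.2 m
R = ρL/A = (1.69×10^-8)(763.2)/(3.1416e-04) = 0.04106 Ω
R(162 °C) = 0.04106 × (1 + 0.0039×142) = 0.0638 Ω

0.0638 Ω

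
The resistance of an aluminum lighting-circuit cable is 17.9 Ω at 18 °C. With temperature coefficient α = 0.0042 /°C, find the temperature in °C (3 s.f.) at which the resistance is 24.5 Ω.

R = R₀(1 + α(T − T₀)) ⇒ T = T₀ + (R/R₀ − 1)/α
T = 18 + (24.5/17.9 − 1)/0.0042 = 18 + (0.3687)/0.0042 = 106 °C

106 °C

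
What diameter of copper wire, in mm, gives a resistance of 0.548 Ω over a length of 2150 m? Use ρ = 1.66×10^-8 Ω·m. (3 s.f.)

A = ρL/R = (1.66×10^-8)(2150)/(0.548) = 6.513e-05 m²
d = 2√(A/π) = 9.106e-03 m = 9.11 mm

9.11 mm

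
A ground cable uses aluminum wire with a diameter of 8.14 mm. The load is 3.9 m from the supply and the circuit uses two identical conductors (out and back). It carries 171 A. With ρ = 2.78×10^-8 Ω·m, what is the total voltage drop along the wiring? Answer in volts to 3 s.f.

0.713 V

A = π(d/2)² = π(4.0700e-03 m)² = 5.204e-05 m²
Total conductor length (both ways) L = 2 × 3.9 = 7.8 m
R = ρL/A = (2.78×10^-8)(7.8)/(5.204e-05) = 0.004167 Ω
V = IR = 171 × 0.004167 = 0.713 V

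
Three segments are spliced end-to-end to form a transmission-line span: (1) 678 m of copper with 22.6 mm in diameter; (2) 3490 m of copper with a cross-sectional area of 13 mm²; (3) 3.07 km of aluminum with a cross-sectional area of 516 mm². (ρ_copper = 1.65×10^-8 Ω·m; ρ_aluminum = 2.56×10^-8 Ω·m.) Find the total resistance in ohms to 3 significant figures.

Seg 1: A = π(d/2)² = π(1.1300e-02 m)² = 4.011e-04 m²
R_1 = (1.65×10^-8)(678)/(4.011e-04) = 0.02789 Ω
Seg 2: A = 13 mm² = 1.300e-05 m²
R_2 = (1.65×10^-8)(3490)/(1.300e-05) = 4.43 Ω
Seg 3: A = 516 mm² = 5.160e-04 m²
R_3 = (2.56×10^-8)(3070)/(5.160e-04) = 0.1523 Ω
R_total = R_1 + R_2 + R_3 = 4.61 Ω

4.61 Ω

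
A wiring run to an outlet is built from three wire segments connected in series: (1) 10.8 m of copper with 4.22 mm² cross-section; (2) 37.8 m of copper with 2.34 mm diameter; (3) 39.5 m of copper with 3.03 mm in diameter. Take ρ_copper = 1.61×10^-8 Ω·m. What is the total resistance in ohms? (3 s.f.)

0.271 Ω

Seg 1: A = 4.22 mm² = 4.220e-06 m²
R_1 = (1.61×10^-8)(10.8)/(4.220e-06) = 0.0412 Ω
Seg 2: A = π(d/2)² = π(1.1700e-03 m)² = 4.301e-06 m²
R_2 = (1.61×10^-8)(37.8)/(4.301e-06) = 0.1415 Ω
Seg 3: A = π(d/2)² = π(1.5150e-03 m)² = 7.211e-06 m²
R_3 = (1.61×10^-8)(39.5)/(7.211e-06) = 0.0882 Ω
R_total = R_1 + R_2 + R_3 = 0.271 Ω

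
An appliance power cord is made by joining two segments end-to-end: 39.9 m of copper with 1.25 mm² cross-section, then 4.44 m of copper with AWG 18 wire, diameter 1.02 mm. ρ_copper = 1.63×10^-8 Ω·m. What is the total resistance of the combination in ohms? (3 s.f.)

0.609 Ω

Segment 1: A = 1.25 mm² = 1.250e-06 m²
R₁ = ρL/A = (1.63×10^-8)(39.9)/(1.250e-06) = 0.5203 Ω
Segment 2: A = π(1.02/2 mm)² = π(5.1000e-04 m)² = 8.171e-07 m²
R₂ = (1.63×10^-8)(4.44)/(8.171e-07) = 0.08857 Ω
R = R₁ + R₂ = 0.609 Ω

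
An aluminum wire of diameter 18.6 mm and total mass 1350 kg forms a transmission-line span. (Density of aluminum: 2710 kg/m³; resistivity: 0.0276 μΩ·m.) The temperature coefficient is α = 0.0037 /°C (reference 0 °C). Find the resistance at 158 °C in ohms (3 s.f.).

ρ = 0.0276 μΩ·m = 2.76×10^-8 Ω·m
A = π(d/2)² = π(9.3000e-03 m)² = 2.7172e-04 m²
L = m/(density·A) = 1350/(2710×2.7172e-04) = 1833 m
R = ρL/A = (2.76×10^-8)(1833)/(2.7172e-04) = 0.1862 Ω
R(158 °C) = 0.1862 × (1 + 0.0037×158) = 0.295 Ω

0.295 Ω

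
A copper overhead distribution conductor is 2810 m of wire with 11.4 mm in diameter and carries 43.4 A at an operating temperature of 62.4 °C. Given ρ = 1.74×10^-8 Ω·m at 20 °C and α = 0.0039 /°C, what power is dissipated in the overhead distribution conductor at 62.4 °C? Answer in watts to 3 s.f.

1050 W

A = π(d/2)² = π(5.7000e-03 m)² = 1.021e-04 m²
R₍20₎ = ρL/A = (1.74×10^-8)(2810)/(1.021e-04) = 0.479 Ω
R₍62.4₎ = R₍20₎(1 + αΔT) = 0.479 × (1 + 0.0039×42.4) = 0.5582 Ω
P = I²R = (43.4)² × 0.5582 = 1050 W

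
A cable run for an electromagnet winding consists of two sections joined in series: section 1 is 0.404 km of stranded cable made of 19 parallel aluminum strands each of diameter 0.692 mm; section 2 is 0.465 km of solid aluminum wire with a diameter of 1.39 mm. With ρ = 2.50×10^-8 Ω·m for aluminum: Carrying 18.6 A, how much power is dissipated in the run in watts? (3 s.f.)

Section 1: A_strand = π(3.4600e-04)² = 3.761e-07 m²; R₁ = ρL/(N·A_s) = (2.50×10^-8)(404)/(19×3.761e-07) = 1.413 Ω
Section 2: A = π(d/2)² = π(6.9500e-04 m)² = 1.517e-06 m²
R₂ = (2.50×10^-8)(465)/(1.517e-06) = 7.661 Ω
R = R₁ + R₂ = 9.074 Ω
P = I²R = (18.6)² × 9.074 = 3140 W

3140 W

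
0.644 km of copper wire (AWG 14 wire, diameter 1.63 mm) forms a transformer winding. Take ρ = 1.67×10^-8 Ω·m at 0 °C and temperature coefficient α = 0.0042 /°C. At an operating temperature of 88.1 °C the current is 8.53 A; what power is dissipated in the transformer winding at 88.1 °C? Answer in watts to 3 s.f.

514 W

A = π(1.63/2 mm)² = π(8.1500e-04 m)² = 2.087e-06 m²
R₍0₎ = ρL/A = (1.67×10^-8)(644)/(2.087e-06) = 5.154 Ω
R₍88.1₎ = R₍0₎(1 + αΔT) = 5.154 × (1 + 0.0042×88.1) = 7.061 Ω
P = I²R = (8.53)² × 7.061 = 514 W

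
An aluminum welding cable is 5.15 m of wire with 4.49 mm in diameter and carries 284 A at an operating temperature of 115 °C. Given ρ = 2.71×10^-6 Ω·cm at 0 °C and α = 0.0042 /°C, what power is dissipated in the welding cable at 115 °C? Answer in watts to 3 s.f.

1050 W

ρ = 2.71×10^-6 Ω·cm = 2.71×10^-8 Ω·m
A = π(d/2)² = π(2.2450e-03 m)² = 1.583e-05 m²
R₍0₎ = ρL/A = (2.71×10^-8)(5.15)/(1.583e-05) = 0.008814 Ω
R₍115₎ = R₍0₎(1 + αΔT) = 0.008814 × (1 + 0.0042×115) = 0.01307 Ω
P = I²R = (284)² × 0.01307 = 1050 W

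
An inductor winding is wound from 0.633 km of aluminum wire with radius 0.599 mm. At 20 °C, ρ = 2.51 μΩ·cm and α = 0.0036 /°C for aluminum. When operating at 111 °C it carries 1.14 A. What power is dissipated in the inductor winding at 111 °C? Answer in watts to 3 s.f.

ρ = 2.51 μΩ·cm = 2.51×10^-8 Ω·m
A = πr² = π(5.9900e-04 m)² = 1.127e-06 m²
R₍20₎ = ρL/A = (2.51×10^-8)(633)/(1.127e-06) = 14.1 Ω
R₍111₎ = R₍20₎(1 + αΔT) = 14.1 × (1 + 0.0036×91) = 18.71 Ω
P = I²R = (1.14)² × 18.71 = 24.3 W

24.3 W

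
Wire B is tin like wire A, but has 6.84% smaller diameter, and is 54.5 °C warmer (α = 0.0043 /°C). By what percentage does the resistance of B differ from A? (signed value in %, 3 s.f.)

42.2%

R ∝ ρL/d² with ρ ∝ (1+αΔT), so R_B/R_A = (1 − 6.84/100)⁻² × (1 + 0.0043×54.5)
= 1.152 × 1.234 = 1.422
(R_B − R_A)/R_A = 1.422 − 1 = 42.2%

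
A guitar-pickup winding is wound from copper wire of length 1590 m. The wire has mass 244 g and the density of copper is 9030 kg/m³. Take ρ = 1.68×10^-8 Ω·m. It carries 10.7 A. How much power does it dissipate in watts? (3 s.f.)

1.80×10^5 W

A = m/(density·L) = 0.244/(9030×1590) = 1.6994e-08 m²
R = ρL/A = (1.68×10^-8)(1590)/(1.6994e-08) = 1572 Ω
P = I²R = (10.7)² × 1572 = 1.80×10^5 W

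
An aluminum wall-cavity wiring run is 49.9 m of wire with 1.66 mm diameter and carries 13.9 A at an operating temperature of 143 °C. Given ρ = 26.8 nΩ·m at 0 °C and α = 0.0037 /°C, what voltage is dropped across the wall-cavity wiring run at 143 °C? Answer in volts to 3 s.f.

13.1 V

ρ = 26.8 nΩ·m = 2.68×10^-8 Ω·m
A = π(d/2)² = π(8.3000e-04 m)² = 2.164e-06 m²
R₍0₎ = ρL/A = (2.68×10^-8)(49.9)/(2.164e-06) = 0.6179 Ω
R₍143₎ = R₍0₎(1 + αΔT) = 0.6179 × (1 + 0.0037×143) = 0.9449 Ω
V = IR = 13.9 × 0.9449 = 13.1 V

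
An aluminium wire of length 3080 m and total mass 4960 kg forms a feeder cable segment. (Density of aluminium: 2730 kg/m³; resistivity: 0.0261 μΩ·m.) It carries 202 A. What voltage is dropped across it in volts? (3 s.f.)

ρ = 0.0261 μΩ·m = 2.61×10^-8 Ω·m
A = m/(density·L) = 4960/(2730×3080) = 5.8989e-04 m²
R = ρL/A = (2.61×10^-8)(3080)/(5.8989e-04) = 0.1363 Ω
V = IR = 202 × 0.1363 = 27.5 V

27.5 V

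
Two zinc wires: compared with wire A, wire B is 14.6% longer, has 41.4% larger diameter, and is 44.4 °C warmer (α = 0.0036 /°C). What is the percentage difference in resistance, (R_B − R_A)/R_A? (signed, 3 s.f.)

R ∝ ρL/d² with ρ ∝ (1+αΔT), so R_B/R_A = (1 + 14.6/100) × (1 + 41.4/100)⁻² × (1 + 0.0036×44.4)
= 1.146 × 0.5001 × 1.16 = 0.6648
(R_B − R_A)/R_A = 0.6648 − 1 = -33.5%

-33.5%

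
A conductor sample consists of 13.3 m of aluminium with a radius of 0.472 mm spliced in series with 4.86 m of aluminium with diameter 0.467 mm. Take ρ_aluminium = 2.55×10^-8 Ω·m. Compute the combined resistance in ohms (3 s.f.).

Segment 1: A = πr² = π(4.7200e-04 m)² = 6.999e-07 m²
R₁ = ρL/A = (2.55×10^-8)(13.3)/(6.999e-07) = 0.4846 Ω
Segment 2: A = π(d/2)² = π(2.3350e-04 m)² = 1.713e-07 m²
R₂ = (2.55×10^-8)(4.86)/(1.713e-07) = 0.7235 Ω
R = R₁ + R₂ = 1.21 Ω

1.21 Ω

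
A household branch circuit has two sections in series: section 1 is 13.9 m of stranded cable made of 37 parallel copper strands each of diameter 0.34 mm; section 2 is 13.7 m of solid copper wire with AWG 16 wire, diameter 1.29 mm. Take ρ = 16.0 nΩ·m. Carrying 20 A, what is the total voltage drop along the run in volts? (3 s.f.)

ρ = 16.0 nΩ·m = 1.60×10^-8 Ω·m
Section 1: A_strand = π(1.7000e-04)² = 9.079e-08 m²; R₁ = ρL/(N·A_s) = (1.60×10^-8)(13.9)/(37×9.079e-08) = 0.0662 Ω
Section 2: A = π(1.29/2 mm)² = π(6.4500e-04 m)² = 1.307e-06 m²
R₂ = (1.60×10^-8)(13.7)/(1.307e-06) = 0.1677 Ω
R = R₁ + R₂ = 0.2339 Ω
V = IR = 20 × 0.2339 = 4.68 V

4.68 V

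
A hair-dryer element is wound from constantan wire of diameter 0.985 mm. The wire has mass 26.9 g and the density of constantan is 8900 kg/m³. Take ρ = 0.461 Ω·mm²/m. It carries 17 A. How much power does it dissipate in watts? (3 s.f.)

ρ = 0.461 Ω·mm²/m = 4.61×10^-7 Ω·m
A = π(d/2)² = π(4.9250e-04 m)² = 7.6201e-07 m²
L = m/(density·A) = 0.0269/(8900×7.6201e-07) = 3.966 m
R = ρL/A = (4.61×10^-7)(3.966)/(7.6201e-07) = 2.4 Ω
P = I²R = (17)² × 2.4 = 693 W

693 W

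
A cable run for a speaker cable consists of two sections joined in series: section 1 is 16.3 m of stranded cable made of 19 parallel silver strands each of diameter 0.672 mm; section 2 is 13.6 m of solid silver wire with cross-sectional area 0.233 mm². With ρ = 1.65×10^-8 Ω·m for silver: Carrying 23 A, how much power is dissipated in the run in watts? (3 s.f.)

Section 1: A_strand = π(3.3600e-04)² = 3.547e-07 m²; R₁ = ρL/(N·A_s) = (1.65×10^-8)(16.3)/(19×3.547e-07) = 0.03991 Ω
Section 2: A = 0.233 mm² = 2.330e-07 m²
R₂ = (1.65×10^-8)(13.6)/(2.330e-07) = 0.9631 Ω
R = R₁ + R₂ = 1.003 Ω
P = I²R = (23)² × 1.003 = 531 W

531 W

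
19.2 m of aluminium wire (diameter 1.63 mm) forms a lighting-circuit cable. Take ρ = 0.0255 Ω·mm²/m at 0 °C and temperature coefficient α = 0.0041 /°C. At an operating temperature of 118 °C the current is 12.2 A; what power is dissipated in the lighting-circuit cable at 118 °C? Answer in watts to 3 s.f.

ρ = 0.0255 Ω·mm²/m = 2.55×10^-8 Ω·m
A = π(d/2)² = π(8.1500e-04 m)² = 2.087e-06 m²
R₍0₎ = ρL/A = (2.55×10^-8)(19.2)/(2.087e-06) = 0.2346 Ω
R₍118₎ = R₍0₎(1 + αΔT) = 0.2346 × (1 + 0.0041×118) = 0.3481 Ω
P = I²R = (12.2)² × 0.3481 = 51.8 W

51.8 W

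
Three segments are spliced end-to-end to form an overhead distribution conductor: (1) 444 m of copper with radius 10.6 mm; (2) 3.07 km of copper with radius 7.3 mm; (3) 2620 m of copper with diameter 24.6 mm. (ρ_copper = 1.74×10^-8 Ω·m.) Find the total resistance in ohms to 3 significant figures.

Seg 1: A = πr² = π(1.0600e-02 m)² = 3.530e-04 m²
R_1 = (1.74×10^-8)(444)/(3.530e-04) = 0.02189 Ω
Seg 2: A = πr² = π(7.3000e-03 m)² = 1.674e-04 m²
R_2 = (1.74×10^-8)(3070)/(1.674e-04) = 0.3191 Ω
Seg 3: A = π(d/2)² = π(1.2300e-02 m)² = 4.753e-04 m²
R_3 = (1.74×10^-8)(2620)/(4.753e-04) = 0.09592 Ω
R_total = R_1 + R_2 + R_3 = 0.437 Ω

0.437 Ω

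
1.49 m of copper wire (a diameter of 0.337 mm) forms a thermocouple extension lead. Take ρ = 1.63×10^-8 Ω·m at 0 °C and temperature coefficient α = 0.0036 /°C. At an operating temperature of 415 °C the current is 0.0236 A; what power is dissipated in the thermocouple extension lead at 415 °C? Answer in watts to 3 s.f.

3.78×10^-4 W

A = π(d/2)² = π(1.6850e-04 m)² = 8.920e-08 m²
R₍0₎ = ρL/A = (1.63×10^-8)(1.49)/(8.920e-08) = 0.2723 Ω
R₍415₎ = R₍0₎(1 + αΔT) = 0.2723 × (1 + 0.0036×415) = 0.6791 Ω
P = I²R = (0.0236)² × 0.6791 = 3.78×10^-4 W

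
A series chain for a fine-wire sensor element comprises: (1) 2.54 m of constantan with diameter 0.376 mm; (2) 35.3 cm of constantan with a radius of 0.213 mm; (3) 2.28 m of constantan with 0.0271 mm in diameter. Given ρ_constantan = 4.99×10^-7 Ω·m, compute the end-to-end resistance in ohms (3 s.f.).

Seg 1: A = π(d/2)² = π(1.8800e-04 m)² = 1.110e-07 m²
R_1 = (4.99×10^-7)(2.54)/(1.110e-07) = 11.41 Ω
Seg 2: A = πr² = π(2.1300e-04 m)² = 1.425e-07 m²
R_2 = (4.99×10^-7)(0.353)/(1.425e-07) = 1.236 Ω
Seg 3: A = π(d/2)² = π(1.3550e-05 m)² = 5.768e-10 m²
R_3 = (4.99×10^-7)(2.28)/(5.768e-10) = 1972 Ω
R_total = R_1 + R_2 + R_3 = 1990 Ω

1990 Ω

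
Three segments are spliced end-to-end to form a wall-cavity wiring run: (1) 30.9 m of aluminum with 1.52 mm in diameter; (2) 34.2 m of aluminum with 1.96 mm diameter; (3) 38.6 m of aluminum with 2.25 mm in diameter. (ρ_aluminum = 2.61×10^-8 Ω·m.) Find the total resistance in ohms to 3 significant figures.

Seg 1: A = π(d/2)² = π(7.6000e-04 m)² = 1.815e-06 m²
R_1 = (2.61×10^-8)(30.9)/(1.815e-06) = 0.4444 Ω
Seg 2: A = π(d/2)² = π(9.8000e-04 m)² = 3.017e-06 m²
R_2 = (2.61×10^-8)(34.2)/(3.017e-06) = 0.2958 Ω
Seg 3: A = π(d/2)² = π(1.1250e-03 m)² = 3.976e-06 m²
R_3 = (2.61×10^-8)(38.6)/(3.976e-06) = 0.2534 Ω
R_total = R_1 + R_2 + R_3 = 0.994 Ω

0.994 Ω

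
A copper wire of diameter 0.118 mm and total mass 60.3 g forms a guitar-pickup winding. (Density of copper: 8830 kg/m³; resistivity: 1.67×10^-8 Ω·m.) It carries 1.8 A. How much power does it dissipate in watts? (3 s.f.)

3090 W

A = π(d/2)² = π(5.9000e-05 m)² = 1.0936e-08 m²
L = m/(density·A) = 0.0603/(8830×1.0936e-08) = 624.5 m
R = ρL/A = (1.67×10^-8)(624.5)/(1.0936e-08) = 953.6 Ω
P = I²R = (1.8)² × 953.6 = 3090 W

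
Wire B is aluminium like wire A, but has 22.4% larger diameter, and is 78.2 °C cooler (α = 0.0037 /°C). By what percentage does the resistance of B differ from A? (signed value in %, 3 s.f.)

R ∝ ρL/d² with ρ ∝ (1+αΔT), so R_B/R_A = (1 + 22.4/100)⁻² × (1 − 0.0037×78.2)
= 0.6675 × 0.7107 = 0.4743
(R_B − R_A)/R_A = 0.4743 − 1 = -52.6%

-52.6%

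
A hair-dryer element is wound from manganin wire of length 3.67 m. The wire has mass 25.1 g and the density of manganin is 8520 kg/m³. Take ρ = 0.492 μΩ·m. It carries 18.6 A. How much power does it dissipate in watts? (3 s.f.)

778 W

ρ = 0.492 μΩ·m = 4.92×10^-7 Ω·m
A = m/(density·L) = 0.0251/(8520×3.67) = 8.0273e-07 m²
R = ρL/A = (4.92×10^-7)(3.67)/(8.0273e-07) = 2.249 Ω
P = I²R = (18.6)² × 2.249 = 778 W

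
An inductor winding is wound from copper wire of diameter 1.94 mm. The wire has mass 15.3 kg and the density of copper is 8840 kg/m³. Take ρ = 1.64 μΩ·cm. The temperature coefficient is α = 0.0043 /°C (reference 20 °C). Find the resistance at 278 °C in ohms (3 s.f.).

6.85 Ω

ρ = 1.64 μΩ·cm = 1.64×10^-8 Ω·m
A = π(d/2)² = π(9.7000e-04 m)² = 2.9559e-06 m²
L = m/(density·A) = 15.3/(8840×2.9559e-06) = 585.5 m
R = ρL/A = (1.64×10^-8)(585.5)/(2.9559e-06) = 3.249 Ω
R(278 °C) = 3.249 × (1 + 0.0043×258) = 6.85 Ω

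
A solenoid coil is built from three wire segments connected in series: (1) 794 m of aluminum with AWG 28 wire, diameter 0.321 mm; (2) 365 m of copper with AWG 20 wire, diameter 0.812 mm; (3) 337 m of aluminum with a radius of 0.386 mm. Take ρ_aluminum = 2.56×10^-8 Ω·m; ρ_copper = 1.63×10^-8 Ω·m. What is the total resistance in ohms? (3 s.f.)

281 Ω

Seg 1: A = π(0.321/2 mm)² = π(1.6050e-04 m)² = 8.093e-08 m²
R_1 = (2.56×10^-8)(794)/(8.093e-08) = 251.2 Ω
Seg 2: A = π(0.812/2 mm)² = π(4.0600e-04 m)² = 5.178e-07 m²
R_2 = (1.63×10^-8)(365)/(5.178e-07) = 11.49 Ω
Seg 3: A = πr² = π(3.8600e-04 m)² = 4.681e-07 m²
R_3 = (2.56×10^-8)(337)/(4.681e-07) = 18.43 Ω
R_total = R_1 + R_2 + R_3 = 281 Ω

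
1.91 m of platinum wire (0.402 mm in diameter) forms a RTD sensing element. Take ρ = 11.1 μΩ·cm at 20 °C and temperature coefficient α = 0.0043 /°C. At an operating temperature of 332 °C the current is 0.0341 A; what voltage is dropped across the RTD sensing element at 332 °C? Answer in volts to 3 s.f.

0.133 V

ρ = 11.1 μΩ·cm = 1.11×10^-7 Ω·m
A = π(d/2)² = π(2.0100e-04 m)² = 1.269e-07 m²
R₍20₎ = ρL/A = (1.11×10^-7)(1.91)/(1.269e-07) = 1.67 Ω
R₍332₎ = R₍20₎(1 + αΔT) = 1.67 × (1 + 0.0043×312) = 3.911 Ω
V = IR = 0.0341 × 3.911 = 0.133 V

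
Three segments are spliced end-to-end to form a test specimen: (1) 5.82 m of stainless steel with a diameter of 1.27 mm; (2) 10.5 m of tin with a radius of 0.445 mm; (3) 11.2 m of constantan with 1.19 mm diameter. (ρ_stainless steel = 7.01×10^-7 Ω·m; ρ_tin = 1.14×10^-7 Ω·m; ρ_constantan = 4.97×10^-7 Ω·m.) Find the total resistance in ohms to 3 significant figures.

Seg 1: A = π(d/2)² = π(6.3500e-04 m)² = 1.267e-06 m²
R_1 = (7.01×10^-7)(5.82)/(1.267e-06) = 3.221 Ω
Seg 2: A = πr² = π(4.4500e-04 m)² = 6.221e-07 m²
R_2 = (1.14×10^-7)(10.5)/(6.221e-07) = 1.924 Ω
Seg 3: A = π(d/2)² = π(5.9500e-04 m)² = 1.112e-06 m²
R_3 = (4.97×10^-7)(11.2)/(1.112e-06) = 5.005 Ω
R_total = R_1 + R_2 + R_3 = 10.1 Ω

10.1 Ω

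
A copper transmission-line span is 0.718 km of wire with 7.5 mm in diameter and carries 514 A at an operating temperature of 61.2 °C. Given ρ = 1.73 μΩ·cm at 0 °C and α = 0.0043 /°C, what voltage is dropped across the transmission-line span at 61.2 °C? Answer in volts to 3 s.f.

ρ = 1.73 μΩ·cm = 1.73×10^-8 Ω·m
A = π(d/2)² = π(3.7500e-03 m)² = 4.418e-05 m²
R₍0₎ = ρL/A = (1.73×10^-8)(718)/(4.418e-05) = 0.2812 Ω
R₍61.2₎ = R₍0₎(1 + αΔT) = 0.2812 × (1 + 0.0043×61.2) = 0.3552 Ω
V = IR = 514 × 0.3552 = 183 V

183 V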